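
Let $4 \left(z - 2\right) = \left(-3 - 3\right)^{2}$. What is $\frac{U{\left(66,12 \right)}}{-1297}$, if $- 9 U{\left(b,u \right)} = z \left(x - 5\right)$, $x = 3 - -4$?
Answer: $\frac{22}{11673} \approx 0.0018847$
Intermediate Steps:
$x = 7$ ($x = 3 + 4 = 7$)
$z = 11$ ($z = 2 + \frac{\left(-3 - 3\right)^{2}}{4} = 2 + \frac{\left(-6\right)^{2}}{4} = 2 + \frac{1}{4} \cdot 36 = 2 + 9 = 11$)
$U{\left(b,u \right)} = - \frac{22}{9}$ ($U{\left(b,u \right)} = - \frac{11 \left(7 - 5\right)}{9} = - \frac{11 \cdot 2}{9} = \left(- \frac{1}{9}\right) 22 = - \frac{22}{9}$)
$\frac{U{\left(66,12 \right)}}{-1297} = - \frac{22}{9 \left(-1297\right)} = \left(- \frac{22}{9}\right) \left(- \frac{1}{1297}\right) = \frac{22}{11673}$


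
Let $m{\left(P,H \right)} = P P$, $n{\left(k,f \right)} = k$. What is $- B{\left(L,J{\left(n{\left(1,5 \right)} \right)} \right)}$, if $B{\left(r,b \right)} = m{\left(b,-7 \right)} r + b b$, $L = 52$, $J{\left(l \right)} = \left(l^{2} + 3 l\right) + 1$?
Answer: $-1325$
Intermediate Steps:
$J{\left(l \right)} = 1 + l^{2} + 3 l$
$m{\left(P,H \right)} = P^{2}$
$B{\left(r,b \right)} = b^{2} + r b^{2}$ ($B{\left(r,b \right)} = b^{2} r + b b = r b^{2} + b^{2} = b^{2} + r b^{2}$)
$- B{\left(L,J{\left(n{\left(1,5 \right)} \right)} \right)} = - \left(1 + 1^{2} + 3 \cdot 1\right)^{2} \left(1 + 52\right) = - \left(1 + 1 + 3\right)^{2} \cdot 53 = - 5^{2} \cdot 53 = - 25 \cdot 53 = \left(-1\right) 1325 = -1325$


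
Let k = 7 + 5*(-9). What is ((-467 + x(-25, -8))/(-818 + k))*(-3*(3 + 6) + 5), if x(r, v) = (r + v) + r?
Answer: -5775/428 ≈ -13.493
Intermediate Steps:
k = -38 (k = 7 - 45 = -38)
x(r, v) = v + 2*r
((-467 + x(-25, -8))/(-818 + k))*(-3*(3 + 6) + 5) = ((-467 + (-8 + 2*(-25)))/(-818 - 38))*(-3*(3 + 6) + 5) = ((-467 + (-8 - 50))/(-856))*(-3*9 + 5) = ((-467 - 58)*(-1/856))*(-27 + 5) = -525*(-1/856)*(-22) = (525/856)*(-22) = -5775/428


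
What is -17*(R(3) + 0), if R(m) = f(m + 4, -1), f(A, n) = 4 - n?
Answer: -85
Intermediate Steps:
R(m) = 5 (R(m) = 4 - 1*(-1) = 4 + 1 = 5)
-17*(R(3) + 0) = -17*(5 + 0) = -17*5 = -85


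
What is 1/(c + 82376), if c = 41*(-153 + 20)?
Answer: 1/76923 ≈ 1.3000e-5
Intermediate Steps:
c = -5453 (c = 41*(-133) = -5453)
1/(c + 82376) = 1/(-5453 + 82376) = 1/76923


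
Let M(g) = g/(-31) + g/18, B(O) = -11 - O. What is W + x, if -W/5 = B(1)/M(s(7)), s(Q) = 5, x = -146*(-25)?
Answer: 54146/13 ≈ 4165.1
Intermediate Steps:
x = 3650
M(g) = 13*g/558 (M(g) = g*(-1/31) + g*(1/18) = -g/31 + g/18 = 13*g/558)
W = 6696/13 (W = -5*(-11 - 1*1)/((13/558)*5) = -5*(-11 - 1)/65/558 = -(-60)*558/65 = -5*(-6696/65) = 6696/13 ≈ 515.08)
W + x = 6696/13 + 3650 = 54146/13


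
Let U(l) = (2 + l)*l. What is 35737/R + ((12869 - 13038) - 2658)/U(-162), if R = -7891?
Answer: -72970069/15733440 ≈ -4.6379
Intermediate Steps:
U(l) = l*(2 + l)
35737/R + ((12869 - 13038) - 2658)/U(-162) = 35737/(-7891) + ((12869 - 13038) - 2658)/((-162*(2 - 162))) = 35737*(-1/7891) + (-169 - 2658)/((-162*(-160))) = -2749/607 - 2827/25920 = -72970069/15733440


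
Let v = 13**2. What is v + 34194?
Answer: 34363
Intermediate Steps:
v = 169
v + 34194 = 169 + 34194 = 34363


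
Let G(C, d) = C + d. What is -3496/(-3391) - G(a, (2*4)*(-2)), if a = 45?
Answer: -94843/3391 ≈ -27.969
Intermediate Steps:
-3496/(-3391) - G(a, (2*4)*(-2)) = -3496/(-3391) - (45 + (2*4)*(-2)) = -3496*(-1/3391) - (45 + 8*(-2)) = 3496/3391 - (45 - 16) = 3496/3391 - 1*29 = 3496/3391 - 29 = -94843/3391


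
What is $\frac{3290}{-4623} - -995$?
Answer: $\frac{4596595}{4623} \approx 994.29$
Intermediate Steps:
$\frac{3290}{-4623} - -995 = 3290 \left(- \frac{1}{4623}\right) + 995 = - \frac{3290}{4623} + 995 = \frac{4596595}{4623}$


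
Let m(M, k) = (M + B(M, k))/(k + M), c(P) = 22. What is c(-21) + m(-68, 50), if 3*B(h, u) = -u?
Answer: 721/27 ≈ 26.704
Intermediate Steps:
B(h, u) = -u/3 (B(h, u) = (-u)/3 = -u/3)
m(M, k) = (M - k/3)/(M + k) (m(M, k) = (M - k/3)/(k + M) = (M - k/3)/(M + k))
c(-21) + m(-68, 50) = 22 + (-68 - ⅓*50)/(-68 + 50) = 22 + (-68 - 50/3)/(-18) = 22 - 1/18*(-254/3) = 22 + 127/27 = 721/27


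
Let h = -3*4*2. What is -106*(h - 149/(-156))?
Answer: 190535/78 ≈ 2442.8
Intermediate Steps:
h = -24 (h = -12*2 = -24)
-106*(h - 149/(-156)) = -106*(-24 - 149/(-156)) = -106*(-24 - 149*(-1/156)) = -106*(-24 + 149/156) = -106*(-3595/156) = 190535/78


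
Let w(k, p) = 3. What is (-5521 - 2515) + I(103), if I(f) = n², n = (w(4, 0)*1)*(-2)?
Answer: -8000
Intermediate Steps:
n = -6 (n = (3*1)*(-2) = 3*(-2) = -6)
I(f) = 36 (I(f) = (-6)² = 36)
(-5521 - 2515) + I(103) = (-5521 - 2515) + 36 = -8036 + 36 = -8000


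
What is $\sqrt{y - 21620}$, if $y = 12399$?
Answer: $i \sqrt{9221} \approx 96.026 i$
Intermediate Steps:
$\sqrt{y - 21620} = \sqrt{12399 - 21620} = \sqrt{-9221} = i \sqrt{9221}$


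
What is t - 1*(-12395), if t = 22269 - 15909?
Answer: 18755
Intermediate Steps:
t = 6360
t - 1*(-12395) = 6360 - 1*(-12395) = 6360 + 12395 = 18755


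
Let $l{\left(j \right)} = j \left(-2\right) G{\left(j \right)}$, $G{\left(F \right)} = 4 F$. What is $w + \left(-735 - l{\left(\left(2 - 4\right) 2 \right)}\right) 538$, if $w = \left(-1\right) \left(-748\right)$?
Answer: $-325818$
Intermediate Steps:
$l{\left(j \right)} = - 8 j^{2}$ ($l{\left(j \right)} = j \left(-2\right) 4 j = - 2 j 4 j = - 8 j^{2}$)
$w = 748$
$w + \left(-735 - l{\left(\left(2 - 4\right) 2 \right)}\right) 538 = 748 + \left(-735 - - 8 \left(\left(2 - 4\right) 2\right)^{2}\right) 538 = 748 + \left(-735 - - 8 \left(\left(-2\right) 2\right)^{2}\right) 538 = 748 + \left(-735 - - 8 \left(-4\right)^{2}\right) 538 = 748 + \left(-735 - \left(-8\right) 16\right) 538 = 748 + \left(-735 - -128\right) 538 = 748 + \left(-735 + 128\right) 538 = 748 - 326566 = -325818$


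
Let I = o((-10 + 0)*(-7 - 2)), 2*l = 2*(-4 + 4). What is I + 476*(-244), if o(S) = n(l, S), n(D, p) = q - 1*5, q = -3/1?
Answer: -116152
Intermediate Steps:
l = 0 (l = (2*(-4 + 4))/2 = (2*0)/2 = (½)*0 = 0)
q = -3 (q = -3*1 = -3)
n(D, p) = -8 (n(D, p) = -3 - 1*5 = -3 - 5 = -8)
o(S) = -8
I = -8
I + 476*(-244) = -8 + 476*(-244) = -8 - 116144 = -116152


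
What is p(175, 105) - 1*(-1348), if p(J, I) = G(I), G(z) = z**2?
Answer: 12373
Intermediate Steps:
p(J, I) = I**2
p(175, 105) - 1*(-1348) = 105**2 - 1*(-1348) = 11025 + 1348 = 12373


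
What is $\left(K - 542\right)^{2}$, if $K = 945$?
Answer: $162409$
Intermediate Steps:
$\left(K - 542\right)^{2} = \left(945 - 542\right)^{2} = 403^{2} = 162409$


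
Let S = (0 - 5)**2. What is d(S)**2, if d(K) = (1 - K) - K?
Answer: 2401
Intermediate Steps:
S = 25 (S = (-5)**2 = 25)
d(K) = 1 - 2*K
d(S)**2 = (1 - 2*25)**2 = (1 - 50)**2 = (-49)**2 = 2401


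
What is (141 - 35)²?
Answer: 11236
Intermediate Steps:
(141 - 35)² = 106² = 11236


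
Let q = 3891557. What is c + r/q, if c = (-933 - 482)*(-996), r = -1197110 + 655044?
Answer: 5484526400314/3891557 ≈ 1.4093e+6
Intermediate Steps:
r = -542066
c = 1409340 (c = -1415*(-996) = 1409340)
c + r/q = 1409340 - 542066/3891557 = 5484526400314/3891557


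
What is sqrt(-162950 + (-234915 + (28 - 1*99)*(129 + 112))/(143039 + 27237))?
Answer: I*sqrt(1181150388714594)/85138 ≈ 403.67*I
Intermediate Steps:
sqrt(-162950 + (-234915 + (28 - 1*99)*(129 + 112))/(143039 + 27237)) = sqrt(-162950 + (-234915 + (28 - 99)*241)/170276) = sqrt(-162950 + (-234915 - 71*241)*(1/170276)) = sqrt(-162950 + (-234915 - 17111)*(1/170276)) = sqrt(-162950 - 252026*1/170276) = sqrt(-162950 - 126013/85138) = sqrt(-13873363113/85138) = I*sqrt(1181150388714594)/85138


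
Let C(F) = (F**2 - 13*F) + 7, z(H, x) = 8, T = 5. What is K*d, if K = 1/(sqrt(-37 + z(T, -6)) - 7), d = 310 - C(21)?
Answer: -315/26 - 45*I*sqrt(29)/26 ≈ -12.115 - 9.3205*I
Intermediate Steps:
C(F) = 7 + F**2 - 13*F
d = 135 (d = 310 - (7 + 21**2 - 13*21) = 310 - (7 + 441 - 273) = 310 - 1*175 = 310 - 175 = 135)
K = 1/(-7 + I*sqrt(29)) (K = 1/(sqrt(-37 + 8) - 7) = 1/(sqrt(-29) - 7) = 1/(I*sqrt(29) - 7) = 1/(-7 + I*sqrt(29)) ≈ -0.089744 - 0.069041*I)
K*d = (-7/78 - I*sqrt(29)/78)*135 = -315/26 - 45*I*sqrt(29)/26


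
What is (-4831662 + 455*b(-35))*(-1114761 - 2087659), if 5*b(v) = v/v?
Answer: 15472719601820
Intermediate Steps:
b(v) = 1/5 (b(v) = (v/v)/5 = (1/5)*1 = 1/5)
(-4831662 + 455*b(-35))*(-1114761 - 2087659) = (-4831662 + 455*(1/5))*(-1114761 - 2087659) = (-4831662 + 91)*(-3202420) = -4831571*(-3202420) = 15472719601820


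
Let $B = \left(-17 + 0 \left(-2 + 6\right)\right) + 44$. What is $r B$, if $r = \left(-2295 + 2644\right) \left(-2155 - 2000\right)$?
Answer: $-39152565$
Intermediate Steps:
$B = 27$ ($B = \left(-17 + 0 \cdot 4\right) + 44 = \left(-17 + 0\right) + 44 = -17 + 44 = 27$)
$r = -1450095$ ($r = 349 \left(-4155\right) = -1450095$)
$r B = \left(-1450095\right) 27 = -39152565$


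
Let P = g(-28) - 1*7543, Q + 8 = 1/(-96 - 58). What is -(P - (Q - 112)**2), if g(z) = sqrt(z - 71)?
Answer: 520437149/23716 - 3*I*sqrt(11) ≈ 21945.0 - 9.9499*I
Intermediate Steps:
Q = -1233/154 (Q = -8 + 1/(-96 - 58) = -8 + 1/(-154) = -8 - 1/154 = -1233/154 ≈ -8.0065)
g(z) = sqrt(-71 + z)
P = -7543 + 3*I*sqrt(11) (P = sqrt(-71 - 28) - 1*7543 = sqrt(-99) - 7543 = 3*I*sqrt(11) - 7543 = -7543 + 3*I*sqrt(11) ≈ -7543.0 + 9.9499*I)
-(P - (Q - 112)**2) = -((-7543 + 3*I*sqrt(11)) - (-1233/154 - 112)**2) = -((-7543 + 3*I*sqrt(11)) - (-18481/154)**2) = -((-7543 + 3*I*sqrt(11)) - 1*341547361/23716) = -((-7543 + 3*I*sqrt(11)) - 341547361/23716) = -(-520437149/23716 + 3*I*sqrt(11)) = 520437149/23716 - 3*I*sqrt(11)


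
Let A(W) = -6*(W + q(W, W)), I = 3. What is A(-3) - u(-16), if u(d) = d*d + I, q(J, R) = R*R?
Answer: -295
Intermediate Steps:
q(J, R) = R²
A(W) = -6*W - 6*W² (A(W) = -6*(W + W²) = -6*W - 6*W²)
u(d) = 3 + d² (u(d) = d*d + 3 = d² + 3 = 3 + d²)
A(-3) - u(-16) = 6*(-3)*(-1 - 1*(-3)) - (3 + (-16)²) = 6*(-3)*(-1 + 3) - (3 + 256) = 6*(-3)*2 - 1*259 = -36 - 259 = -295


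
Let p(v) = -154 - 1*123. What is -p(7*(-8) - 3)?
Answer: 277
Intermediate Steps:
p(v) = -277 (p(v) = -154 - 123 = -277)
-p(7*(-8) - 3) = -1*(-277) = 277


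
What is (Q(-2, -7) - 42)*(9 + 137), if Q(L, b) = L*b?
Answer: -4088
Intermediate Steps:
(Q(-2, -7) - 42)*(9 + 137) = (-2*(-7) - 42)*(9 + 137) = (14 - 42)*146 = -28*146 = -4088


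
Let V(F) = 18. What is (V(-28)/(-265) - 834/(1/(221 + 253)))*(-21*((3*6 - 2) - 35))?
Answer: -41798744442/265 ≈ -1.5773e+8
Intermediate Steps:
(V(-28)/(-265) - 834/(1/(221 + 253)))*(-21*((3*6 - 2) - 35)) = (18/(-265) - 834/(1/(221 + 253)))*(-21*((3*6 - 2) - 35)) = (18*(-1/265) - 834/(1/474))*(-21*((18 - 2) - 35)) = (-18/265 - 834/1/474)*(-21*(16 - 35)) = (-18/265 - 834*474)*(-21*(-19)) = (-18/265 - 395316)*399 = -104758758/265*399 = -41798744442/265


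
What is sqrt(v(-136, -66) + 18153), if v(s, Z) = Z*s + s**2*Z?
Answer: 3*I*sqrt(132623) ≈ 1092.5*I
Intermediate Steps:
v(s, Z) = Z*s + Z*s**2
sqrt(v(-136, -66) + 18153) = sqrt(-66*(-136)*(1 - 136) + 18153) = sqrt(-66*(-136)*(-135) + 18153) = sqrt(-1211760 + 18153) = sqrt(-1193607) = 3*I*sqrt(132623)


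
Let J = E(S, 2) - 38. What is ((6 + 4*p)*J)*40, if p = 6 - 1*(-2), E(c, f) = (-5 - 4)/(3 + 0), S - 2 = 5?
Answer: -62320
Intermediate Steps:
S = 7 (S = 2 + 5 = 7)
E(c, f) = -3 (E(c, f) = -9/3 = -9*⅓ = -3)
p = 8 (p = 6 + 2 = 8)
J = -41 (J = -3 - 38 = -41)
((6 + 4*p)*J)*40 = ((6 + 4*8)*(-41))*40 = ((6 + 32)*(-41))*40 = (38*(-41))*40 = -1558*40 = -62320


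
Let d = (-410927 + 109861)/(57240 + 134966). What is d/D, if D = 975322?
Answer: -150533/93731370166 ≈ -1.6060e-6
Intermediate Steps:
d = -150533/96103 (d = -301066/192206 = -301066*1/192206 = -150533/96103 ≈ -1.5664)
d/D = -150533/96103/975322 = -150533/96103*1/975322 = -150533/93731370166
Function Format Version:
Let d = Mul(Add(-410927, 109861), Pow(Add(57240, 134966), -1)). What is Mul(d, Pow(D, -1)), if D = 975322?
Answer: Rational(-150533, 93731370166) ≈ -1.6060e-6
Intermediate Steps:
d = Rational(-150533, 96103) (d = Mul(-301066, Pow(192206, -1)) = Mul(-301066, Rational(1, 192206)) = Rational(-150533, 96103) ≈ -1.5664)
Mul(d, Pow(D, -1)) = Mul(Rational(-150533, 96103), Pow(975322, -1)) = Mul(Rational(-150533, 96103), Rational(1, 975322)) = Rational(-150533, 93731370166)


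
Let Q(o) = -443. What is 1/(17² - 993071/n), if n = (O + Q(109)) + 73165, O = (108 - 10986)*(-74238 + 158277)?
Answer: 914103520/264176910351 ≈ 0.0034602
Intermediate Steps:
O = -914176242 (O = -10878*84039 = -914176242)
n = -914103520 (n = (-914176242 - 443) + 73165 = -914176685 + 73165 = -914103520)
1/(17² - 993071/n) = 1/(17² - 993071/(-914103520)) = 1/(289 - 993071*(-1/914103520)) = 1/(289 + 993071/914103520) = 1/(264176910351/914103520) = 914103520/264176910351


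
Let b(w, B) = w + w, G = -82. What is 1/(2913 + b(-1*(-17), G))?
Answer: 1/2947 ≈ 0.00033933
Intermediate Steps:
b(w, B) = 2*w
1/(2913 + b(-1*(-17), G)) = 1/(2913 + 2*(-1*(-17))) = 1/(2913 + 2*17) = 1/(2913 + 34) = 1/2947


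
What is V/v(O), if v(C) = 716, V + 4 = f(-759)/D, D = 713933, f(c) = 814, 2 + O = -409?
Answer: -129769/23235274 ≈ -0.0055850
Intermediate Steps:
O = -411 (O = -2 - 409 = -411)
V = -259538/64903 (V = -4 + 814/713933 = -4 + 814*(1/713933) = -4 + 74/64903 = -259538/64903 ≈ -3.9989)
V/v(O) = -259538/64903/716 = -259538/64903*1/716 = -129769/23235274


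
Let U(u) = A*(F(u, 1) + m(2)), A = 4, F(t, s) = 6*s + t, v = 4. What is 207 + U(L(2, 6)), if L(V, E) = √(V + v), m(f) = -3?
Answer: 219 + 4*√6 ≈ 228.80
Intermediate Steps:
F(t, s) = t + 6*s
L(V, E) = √(4 + V) (L(V, E) = √(V + 4) = √(4 + V))
U(u) = 12 + 4*u (U(u) = 4*((u + 6*1) - 3) = 4*((u + 6) - 3) = 4*((6 + u) - 3) = 4*(3 + u) = 12 + 4*u)
207 + U(L(2, 6)) = 207 + (12 + 4*√(4 + 2)) = 207 + (12 + 4*√6) = 219 + 4*√6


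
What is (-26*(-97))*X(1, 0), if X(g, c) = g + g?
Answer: 5044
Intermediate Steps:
X(g, c) = 2*g
(-26*(-97))*X(1, 0) = (-26*(-97))*(2*1) = 2522*2 = 5044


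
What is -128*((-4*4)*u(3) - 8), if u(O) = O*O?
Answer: 19456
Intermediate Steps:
u(O) = O**2
-128*((-4*4)*u(3) - 8) = -128*(-4*4*3**2 - 8) = -128*(-16*9 - 8) = -128*(-144 - 8) = -128*(-152) = 19456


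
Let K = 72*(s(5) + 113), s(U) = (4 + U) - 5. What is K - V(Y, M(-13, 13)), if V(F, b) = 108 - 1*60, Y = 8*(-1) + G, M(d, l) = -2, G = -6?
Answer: 8376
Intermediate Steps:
Y = -14 (Y = 8*(-1) - 6 = -8 - 6 = -14)
s(U) = -1 + U
V(F, b) = 48 (V(F, b) = 108 - 60 = 48)
K = 8424 (K = 72*((-1 + 5) + 113) = 72*(4 + 113) = 72*117 = 8424)
K - V(Y, M(-13, 13)) = 8424 - 1*48 = 8424 - 48 = 8376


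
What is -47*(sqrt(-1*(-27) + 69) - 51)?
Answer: 2397 - 188*sqrt(6) ≈ 1936.5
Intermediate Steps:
-47*(sqrt(-1*(-27) + 69) - 51) = -47*(sqrt(27 + 69) - 51) = -47*(sqrt(96) - 51) = -47*(4*sqrt(6) - 51) = -47*(-51 + 4*sqrt(6)) = 2397 - 188*sqrt(6)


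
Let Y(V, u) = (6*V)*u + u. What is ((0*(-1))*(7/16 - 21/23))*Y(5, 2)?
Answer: 0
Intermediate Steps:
Y(V, u) = u + 6*V*u (Y(V, u) = 6*V*u + u = u + 6*V*u)
((0*(-1))*(7/16 - 21/23))*Y(5, 2) = ((0*(-1))*(7/16 - 21/23))*(2*(1 + 6*5)) = (0*(7*(1/16) - 21*1/23))*(2*(1 + 30)) = (0*(7/16 - 21/23))*(2*31) = (0*(-175/368))*62 = 0*62 = 0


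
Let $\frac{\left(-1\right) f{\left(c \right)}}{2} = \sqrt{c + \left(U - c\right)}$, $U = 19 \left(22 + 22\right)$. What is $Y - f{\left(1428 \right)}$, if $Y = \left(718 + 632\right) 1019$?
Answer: $1375650 + 4 \sqrt{209} \approx 1.3757 \cdot 10^{6}$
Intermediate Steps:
$U = 836$ ($U = 19 \cdot 44 = 836$)
$f{\left(c \right)} = - 4 \sqrt{209}$ ($f{\left(c \right)} = - 2 \sqrt{c - \left(-836 + c\right)} = - 2 \sqrt{836} = - 2 \cdot 2 \sqrt{209} = - 4 \sqrt{209}$)
$Y = 1375650$ ($Y = 1350 \cdot 1019 = 1375650$)
$Y - f{\left(1428 \right)} = 1375650 - - 4 \sqrt{209} = 1375650 + 4 \sqrt{209}$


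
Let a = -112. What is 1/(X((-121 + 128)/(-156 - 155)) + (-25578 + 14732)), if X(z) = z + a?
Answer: -311/3407945 ≈ -9.1257e-5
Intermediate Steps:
X(z) = -112 + z (X(z) = z - 112 = -112 + z)
1/(X((-121 + 128)/(-156 - 155)) + (-25578 + 14732)) = 1/((-112 + (-121 + 128)/(-156 - 155)) + (-25578 + 14732)) = 1/((-112 + 7/(-311)) - 10846) = 1/((-112 + 7*(-1/311)) - 10846) = 1/((-112 - 7/311) - 10846) = 1/(-34839/311 - 10846) = 1/(-3407945/311) = -311/3407945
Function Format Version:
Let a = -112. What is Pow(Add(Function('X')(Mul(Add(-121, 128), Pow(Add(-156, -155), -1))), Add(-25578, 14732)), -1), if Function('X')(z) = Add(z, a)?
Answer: Rational(-311, 3407945) ≈ -9.1257e-5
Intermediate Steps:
Function('X')(z) = Add(-112, z) (Function('X')(z) = Add(z, -112) = Add(-112, z))
Pow(Add(Function('X')(Mul(Add(-121, 128), Pow(Add(-156, -155), -1))), Add(-25578, 14732)), -1) = Pow(Add(Add(-112, Mul(Add(-121, 128), Pow(Add(-156, -155), -1))), Add(-25578, 14732)), -1) = Pow(Add(Add(-112, Mul(7, Pow(-311, -1))), -10846), -1) = Pow(Add(Add(-112, Mul(7, Rational(-1, 311))), -10846), -1) = Pow(Add(Add(-112, Rational(-7, 311)), -10846), -1) = Pow(Add(Rational(-34839, 311), -10846), -1) = Pow(Rational(-3407945, 311), -1) = Rational(-311, 3407945)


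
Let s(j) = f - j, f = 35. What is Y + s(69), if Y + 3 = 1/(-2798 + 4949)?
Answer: -79586/2151 ≈ -37.000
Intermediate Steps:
s(j) = 35 - j
Y = -6452/2151 (Y = -3 + 1/(-2798 + 4949) = -3 + 1/2151 = -6452/2151 ≈ -2.9995)
Y + s(69) = -6452/2151 + (35 - 1*69) = -6452/2151 + (35 - 69) = -6452/2151 - 34 = -79586/2151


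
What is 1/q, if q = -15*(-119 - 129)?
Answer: 1/3720 ≈ 0.00026882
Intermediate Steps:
q = 3720 (q = -15*(-248) = 3720)
1/q = 1/3720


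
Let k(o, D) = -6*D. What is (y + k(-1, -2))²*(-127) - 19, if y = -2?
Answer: -12719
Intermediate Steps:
k(o, D) = -6*D
(y + k(-1, -2))²*(-127) - 19 = (-2 - 6*(-2))²*(-127) - 19 = (-2 + 12)²*(-127) - 19 = 10²*(-127) - 19 = 100*(-127) - 19 = -12700 - 19 = -12719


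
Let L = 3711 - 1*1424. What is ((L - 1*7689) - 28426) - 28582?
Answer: -62410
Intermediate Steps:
L = 2287 (L = 3711 - 1424 = 2287)
((L - 1*7689) - 28426) - 28582 = ((2287 - 1*7689) - 28426) - 28582 = ((2287 - 7689) - 28426) - 28582 = (-5402 - 28426) - 28582 = -33828 - 28582 = -62410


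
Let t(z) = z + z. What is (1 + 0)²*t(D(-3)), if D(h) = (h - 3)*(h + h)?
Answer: 72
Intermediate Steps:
D(h) = 2*h*(-3 + h) (D(h) = (-3 + h)*(2*h) = 2*h*(-3 + h))
t(z) = 2*z
(1 + 0)²*t(D(-3)) = (1 + 0)²*(2*(2*(-3)*(-3 - 3))) = 1²*(2*(2*(-3)*(-6))) = 1*(2*36) = 1*72 = 72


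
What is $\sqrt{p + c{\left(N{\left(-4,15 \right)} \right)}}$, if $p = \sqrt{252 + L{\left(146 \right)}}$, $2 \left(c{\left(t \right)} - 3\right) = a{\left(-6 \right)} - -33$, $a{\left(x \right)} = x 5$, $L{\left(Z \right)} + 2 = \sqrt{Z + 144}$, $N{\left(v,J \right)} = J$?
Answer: $\frac{\sqrt{18 + 4 \sqrt{250 + \sqrt{290}}}}{2} \approx 4.5652$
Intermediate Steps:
$L{\left(Z \right)} = -2 + \sqrt{144 + Z}$ ($L{\left(Z \right)} = -2 + \sqrt{Z + 144} = -2 + \sqrt{144 + Z}$)
$a{\left(x \right)} = 5 x$
$c{\left(t \right)} = \frac{9}{2}$ ($c{\left(t \right)} = 3 + \frac{5 \left(-6\right) - -33}{2} = 3 + \frac{-30 + 33}{2} = 3 + \frac{1}{2} \cdot 3 = 3 + \frac{3}{2} = \frac{9}{2}$)
$p = \sqrt{250 + \sqrt{290}}$ ($p = \sqrt{252 - \left(2 - \sqrt{144 + 146}\right)} = \sqrt{252 - \left(2 - \sqrt{290}\right)} = \sqrt{250 + \sqrt{290}} \approx 16.341$)
$\sqrt{p + c{\left(N{\left(-4,15 \right)} \right)}} = \sqrt{\sqrt{250 + \sqrt{290}} + \frac{9}{2}} = \sqrt{\frac{9}{2} + \sqrt{250 + \sqrt{290}}}$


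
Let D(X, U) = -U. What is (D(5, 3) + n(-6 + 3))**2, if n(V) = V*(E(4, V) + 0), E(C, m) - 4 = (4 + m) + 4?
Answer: 900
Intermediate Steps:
E(C, m) = 12 + m (E(C, m) = 4 + ((4 + m) + 4) = 4 + (8 + m) = 12 + m)
n(V) = V*(12 + V) (n(V) = V*((12 + V) + 0) = V*(12 + V))
(D(5, 3) + n(-6 + 3))**2 = (-1*3 + (-6 + 3)*(12 + (-6 + 3)))**2 = (-3 - 3*(12 - 3))**2 = (-3 - 3*9)**2 = (-3 - 27)**2 = (-30)**2 = 900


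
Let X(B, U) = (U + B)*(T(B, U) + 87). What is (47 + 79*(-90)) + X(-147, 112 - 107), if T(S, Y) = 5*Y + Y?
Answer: -23677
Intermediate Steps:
T(S, Y) = 6*Y
X(B, U) = (87 + 6*U)*(B + U) (X(B, U) = (U + B)*(6*U + 87) = (B + U)*(87 + 6*U) = (87 + 6*U)*(B + U))
(47 + 79*(-90)) + X(-147, 112 - 107) = (47 + 79*(-90)) + (6*(112 - 107)² + 87*(-147) + 87*(112 - 107) + 6*(-147)*(112 - 107)) = (47 - 7110) + (6*5² - 12789 + 87*5 + 6*(-147)*5) = -7063 + (6*25 - 12789 + 435 - 4410) = -7063 + (150 - 12789 + 435 - 4410) = -7063 - 16614 = -23677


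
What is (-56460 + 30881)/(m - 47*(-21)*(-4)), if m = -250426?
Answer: 25579/254374 ≈ 0.10056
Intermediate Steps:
(-56460 + 30881)/(m - 47*(-21)*(-4)) = (-56460 + 30881)/(-250426 - 47*(-21)*(-4)) = -25579/(-250426 + 987*(-4)) = -25579/(-250426 - 3948) = -25579/(-254374) = -25579*(-1/254374) = 25579/254374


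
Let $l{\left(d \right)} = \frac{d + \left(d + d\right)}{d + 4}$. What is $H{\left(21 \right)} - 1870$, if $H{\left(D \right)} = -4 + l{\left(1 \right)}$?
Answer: $- \frac{9367}{5} \approx -1873.4$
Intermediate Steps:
$l{\left(d \right)} = \frac{3 d}{4 + d}$ ($l{\left(d \right)} = \frac{d + 2 d}{4 + d} = \frac{3 d}{4 + d}$)
$H{\left(D \right)} = - \frac{17}{5}$ ($H{\left(D \right)} = -4 + 3 \cdot 1 \frac{1}{4 + 1} = -4 + 3 \cdot 1 \cdot \frac{1}{5} = -4 + \frac{3}{5} = - \frac{17}{5}$)
$H{\left(21 \right)} - 1870 = - \frac{17}{5} - 1870 = - \frac{9367}{5}$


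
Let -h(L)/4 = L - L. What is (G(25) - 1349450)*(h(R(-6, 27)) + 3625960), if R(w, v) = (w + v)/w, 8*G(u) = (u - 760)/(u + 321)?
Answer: -1692996228947075/346 ≈ -4.8930e+12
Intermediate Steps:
G(u) = (-760 + u)/(8*(321 + u)) (G(u) = ((u - 760)/(u + 321))/8 = ((-760 + u)/(321 + u))/8 = (-760 + u)/(8*(321 + u)))
R(w, v) = (v + w)/w
h(L) = 0 (h(L) = -4*(L - L) = -4*0 = 0)
(G(25) - 1349450)*(h(R(-6, 27)) + 3625960) = ((-760 + 25)/(8*(321 + 25)) - 1349450)*(0 + 3625960) = ((⅛)*(-735)/346 - 1349450)*3625960 = ((⅛)*(1/346)*(-735) - 1349450)*3625960 = (-735/2768 - 1349450)*3625960 = -3735278335/2768*3625960 = -1692996228947075/346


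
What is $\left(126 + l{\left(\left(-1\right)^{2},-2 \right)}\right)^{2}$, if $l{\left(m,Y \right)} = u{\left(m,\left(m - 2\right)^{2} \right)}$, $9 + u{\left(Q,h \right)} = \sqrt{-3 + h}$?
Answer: $\left(117 + i \sqrt{2}\right)^{2} \approx 13687.0 + 330.93 i$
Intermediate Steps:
$u{\left(Q,h \right)} = -9 + \sqrt{-3 + h}$
$l{\left(m,Y \right)} = -9 + \sqrt{-3 + \left(-2 + m\right)^{2}}$ ($l{\left(m,Y \right)} = -9 + \sqrt{-3 + \left(m - 2\right)^{2}} = -9 + \sqrt{-3 + \left(-2 + m\right)^{2}}$)
$\left(126 + l{\left(\left(-1\right)^{2},-2 \right)}\right)^{2} = \left(126 - \left(9 - \sqrt{-3 + \left(-2 + \left(-1\right)^{2}\right)^{2}}\right)\right)^{2} = \left(126 - \left(9 - \sqrt{-3 + \left(-2 + 1\right)^{2}}\right)\right)^{2} = \left(126 - \left(9 - \sqrt{-3 + \left(-1\right)^{2}}\right)\right)^{2} = \left(126 - \left(9 - \sqrt{-3 + 1}\right)\right)^{2} = \left(126 - \left(9 - \sqrt{-2}\right)\right)^{2} = \left(126 - \left(9 - i \sqrt{2}\right)\right)^{2} = \left(117 + i \sqrt{2}\right)^{2}$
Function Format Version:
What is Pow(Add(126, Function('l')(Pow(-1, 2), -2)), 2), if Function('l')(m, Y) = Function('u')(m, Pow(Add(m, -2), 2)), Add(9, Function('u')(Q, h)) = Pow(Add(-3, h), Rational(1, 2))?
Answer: Pow(Add(117, Mul(I, Pow(2, Rational(1, 2)))), 2) ≈ Add(13687., Mul(330.93, I))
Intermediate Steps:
Function('u')(Q, h) = Add(-9, Pow(Add(-3, h), Rational(1, 2)))
Function('l')(m, Y) = Add(-9, Pow(Add(-3, Pow(Add(-2, m), 2)), Rational(1, 2))) (Function('l')(m, Y) = Add(-9, Pow(Add(-3, Pow(Add(m, -2), 2)), Rational(1, 2))) = Add(-9, Pow(Add(-3, Pow(Add(-2, m), 2)), Rational(1, 2))))
Pow(Add(126, Function('l')(Pow(-1, 2), -2)), 2) = Pow(Add(126, Add(-9, Pow(Add(-3, Pow(Add(-2, Pow(-1, 2)), 2)), Rational(1, 2)))), 2) = Pow(Add(126, Add(-9, Pow(Add(-3, Pow(Add(-2, 1), 2)), Rational(1, 2)))), 2) = Pow(Add(126, Add(-9, Pow(Add(-3, Pow(-1, 2)), Rational(1, 2)))), 2) = Pow(Add(126, Add(-9, Pow(Add(-3, 1), Rational(1, 2)))), 2) = Pow(Add(126, Add(-9, Pow(-2, Rational(1, 2)))), 2) = Pow(Add(126, Add(-9, Mul(I, Pow(2, Rational(1, 2))))), 2) = Pow(Add(117, Mul(I, Pow(2, Rational(1, 2)))), 2)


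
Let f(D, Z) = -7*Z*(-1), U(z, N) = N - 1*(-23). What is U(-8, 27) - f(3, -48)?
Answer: 386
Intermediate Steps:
U(z, N) = 23 + N (U(z, N) = N + 23 = 23 + N)
f(D, Z) = 7*Z (f(D, Z) = -(-7)*Z = 7*Z)
U(-8, 27) - f(3, -48) = (23 + 27) - 7*(-48) = 50 - 1*(-336) = 50 + 336 = 386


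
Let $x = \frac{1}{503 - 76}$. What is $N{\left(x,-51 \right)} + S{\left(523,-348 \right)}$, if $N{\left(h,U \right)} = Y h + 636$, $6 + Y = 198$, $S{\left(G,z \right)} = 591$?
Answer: $\frac{524121}{427} \approx 1227.4$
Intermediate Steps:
$Y = 192$ ($Y = -6 + 198 = 192$)
$x = \frac{1}{427} \approx 0.0023419$
$N{\left(h,U \right)} = 636 + 192 h$ ($N{\left(h,U \right)} = 192 h + 636 = 636 + 192 h$)
$N{\left(x,-51 \right)} + S{\left(523,-348 \right)} = \left(636 + 192 \cdot \frac{1}{427}\right) + 591 = \left(636 + \frac{192}{427}\right) + 591 = \frac{271764}{427} + 591 = \frac{524121}{427}$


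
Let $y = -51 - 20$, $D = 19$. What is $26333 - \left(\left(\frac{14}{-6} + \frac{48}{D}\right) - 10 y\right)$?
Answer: $\frac{1460500}{57} \approx 25623.0$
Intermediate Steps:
$y = -71$ ($y = -51 - 20 = -71$)
$26333 - \left(\left(\frac{14}{-6} + \frac{48}{D}\right) - 10 y\right) = 26333 - \left(\left(\frac{14}{-6} + \frac{48}{19}\right) - -710\right) = 26333 - \left(\left(14 \left(- \frac{1}{6}\right) + 48 \cdot \frac{1}{19}\right) + 710\right) = 26333 - \left(\left(- \frac{7}{3} + \frac{48}{19}\right) + 710\right) = 26333 - \left(\frac{11}{57} + 710\right) = 26333 - \frac{40481}{57} = \frac{1460500}{57}$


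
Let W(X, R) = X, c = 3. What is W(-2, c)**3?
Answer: -8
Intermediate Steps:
W(-2, c)**3 = (-2)**3 = -8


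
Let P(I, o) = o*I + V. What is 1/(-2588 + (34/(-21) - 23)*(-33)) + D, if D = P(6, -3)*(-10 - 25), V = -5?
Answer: 10005338/12429 ≈ 805.00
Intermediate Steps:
P(I, o) = -5 + I*o (P(I, o) = o*I - 5 = I*o - 5 = -5 + I*o)
D = 805 (D = (-5 + 6*(-3))*(-10 - 25) = (-5 - 18)*(-35) = -23*(-35) = 805)
1/(-2588 + (34/(-21) - 23)*(-33)) + D = 1/(-2588 + (34/(-21) - 23)*(-33)) + 805 = 1/(-2588 + (34*(-1/21) - 23)*(-33)) + 805 = 1/(-2588 + (-34/21 - 23)*(-33)) + 805 = 1/(-2588 - 517/21*(-33)) + 805 = 1/(-2588 + 5687/7) + 805 = 1/(-12429/7) + 805 = -7/12429 + 805 = 10005338/12429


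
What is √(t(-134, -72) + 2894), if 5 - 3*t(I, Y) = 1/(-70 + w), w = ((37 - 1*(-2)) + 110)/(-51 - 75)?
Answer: √2096427396903/26907 ≈ 53.811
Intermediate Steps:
w = -149/126 (w = ((37 + 2) + 110)/(-126) = (39 + 110)*(-1/126) = 149*(-1/126) = -149/126 ≈ -1.1825)
t(I, Y) = 44971/26907 (t(I, Y) = 5/3 - 1/(3*(-70 - 149/126)) = 5/3 - 1/(3*(-8969/126)) = 5/3 - ⅓*(-126/8969) = 5/3 + 42/8969 = 44971/26907)
√(t(-134, -72) + 2894) = √(44971/26907 + 2894) = √(77913829/26907) = √2096427396903/26907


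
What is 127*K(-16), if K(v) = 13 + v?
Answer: -381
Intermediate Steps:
127*K(-16) = 127*(13 - 16) = 127*(-3) = -381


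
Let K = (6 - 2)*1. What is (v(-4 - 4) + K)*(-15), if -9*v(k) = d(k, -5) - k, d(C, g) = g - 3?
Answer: -60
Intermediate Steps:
d(C, g) = -3 + g
K = 4 (K = 4*1 = 4)
v(k) = 8/9 + k/9 (v(k) = -((-3 - 5) - k)/9 = -(-8 - k)/9 = 8/9 + k/9)
(v(-4 - 4) + K)*(-15) = ((8/9 + (-4 - 4)/9) + 4)*(-15) = ((8/9 + (1/9)*(-8)) + 4)*(-15) = ((8/9 - 8/9) + 4)*(-15) = (0 + 4)*(-15) = 4*(-15) = -60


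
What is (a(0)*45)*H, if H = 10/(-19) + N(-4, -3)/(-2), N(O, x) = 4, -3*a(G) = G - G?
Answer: 0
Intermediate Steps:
a(G) = 0 (a(G) = -(G - G)/3 = -⅓*0 = 0)
H = -48/19 (H = 10/(-19) + 4/(-2) = 10*(-1/19) + 4*(-½) = -10/19 - 2 = -48/19 ≈ -2.5263)
(a(0)*45)*H = (0*45)*(-48/19) = 0*(-48/19) = 0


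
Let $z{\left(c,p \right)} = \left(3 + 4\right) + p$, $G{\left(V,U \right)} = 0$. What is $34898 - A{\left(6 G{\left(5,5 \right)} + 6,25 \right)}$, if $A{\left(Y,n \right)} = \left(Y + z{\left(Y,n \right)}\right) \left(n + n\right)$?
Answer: $32998$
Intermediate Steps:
$z{\left(c,p \right)} = 7 + p$
$A{\left(Y,n \right)} = 2 n \left(7 + Y + n\right)$ ($A{\left(Y,n \right)} = \left(Y + \left(7 + n\right)\right) \left(n + n\right) = \left(7 + Y + n\right) 2 n = 2 n \left(7 + Y + n\right)$)
$34898 - A{\left(6 G{\left(5,5 \right)} + 6,25 \right)} = 34898 - 2 \cdot 25 \left(7 + \left(6 \cdot 0 + 6\right) + 25\right) = 34898 - 2 \cdot 25 \left(7 + \left(0 + 6\right) + 25\right) = 34898 - 2 \cdot 25 \left(7 + 6 + 25\right) = 34898 - 2 \cdot 25 \cdot 38 = 34898 - 1900 = 32998$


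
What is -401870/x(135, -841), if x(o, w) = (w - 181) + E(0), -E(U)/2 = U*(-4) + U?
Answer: 28705/73 ≈ 393.22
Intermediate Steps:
E(U) = 6*U (E(U) = -2*(U*(-4) + U) = -2*(-4*U + U) = -(-6)*U = 6*U)
x(o, w) = -181 + w (x(o, w) = (w - 181) + 6*0 = (-181 + w) + 0 = -181 + w)
-401870/x(135, -841) = -401870/(-181 - 841) = -401870/(-1022) = -401870*(-1/1022) = 28705/73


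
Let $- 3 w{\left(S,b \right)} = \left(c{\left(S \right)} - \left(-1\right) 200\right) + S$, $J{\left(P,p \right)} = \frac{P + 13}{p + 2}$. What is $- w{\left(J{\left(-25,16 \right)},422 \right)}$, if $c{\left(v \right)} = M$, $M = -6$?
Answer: $\frac{580}{9} \approx 64.444$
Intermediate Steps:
$c{\left(v \right)} = -6$
$J{\left(P,p \right)} = \frac{13 + P}{2 + p}$
$w{\left(S,b \right)} = - \frac{194}{3} - \frac{S}{3}$ ($w{\left(S,b \right)} = - \frac{\left(-6 - \left(-1\right) 200\right) + S}{3} = - \frac{\left(-6 - -200\right) + S}{3} = - \frac{\left(-6 + 200\right) + S}{3} = - \frac{194 + S}{3} = - \frac{194}{3} - \frac{S}{3}$)
$- w{\left(J{\left(-25,16 \right)},422 \right)} = - (- \frac{194}{3} - \frac{\frac{1}{2 + 16} \left(13 - 25\right)}{3}) = - (- \frac{194}{3} - \frac{\frac{1}{18} \left(-12\right)}{3}) = - (- \frac{194}{3} - - \frac{2}{9}) = - (- \frac{194}{3} + \frac{2}{9}) = \left(-1\right) \left(- \frac{580}{9}\right) = \frac{580}{9}$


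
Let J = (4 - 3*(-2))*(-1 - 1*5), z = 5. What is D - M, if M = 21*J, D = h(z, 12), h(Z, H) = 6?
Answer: 1266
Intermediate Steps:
J = -60 (J = (4 + 6)*(-1 - 5) = 10*(-6) = -60)
D = 6
M = -1260 (M = 21*(-60) = -1260)
D - M = 6 - 1*(-1260) = 6 + 1260 = 1266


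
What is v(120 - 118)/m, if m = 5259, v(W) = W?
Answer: 2/5259 ≈ 0.00038030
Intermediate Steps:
v(120 - 118)/m = (120 - 118)/5259 = 2*(1/5259) = 2/5259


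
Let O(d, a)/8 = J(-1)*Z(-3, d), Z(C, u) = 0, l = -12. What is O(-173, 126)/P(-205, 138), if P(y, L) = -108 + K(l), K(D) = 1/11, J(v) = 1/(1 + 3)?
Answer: 0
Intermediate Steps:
J(v) = ¼ (J(v) = 1/4 = ¼)
O(d, a) = 0 (O(d, a) = 8*((¼)*0) = 8*0 = 0)
K(D) = 1/11
P(y, L) = -1187/11 (P(y, L) = -108 + 1/11 = -1187/11)
O(-173, 126)/P(-205, 138) = 0/(-1187/11) = 0*(-11/1187) = 0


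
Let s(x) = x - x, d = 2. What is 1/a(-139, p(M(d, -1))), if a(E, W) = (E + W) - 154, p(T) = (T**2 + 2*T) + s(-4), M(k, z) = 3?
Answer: -1/278 ≈ -0.0035971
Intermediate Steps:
s(x) = 0
p(T) = T**2 + 2*T (p(T) = (T**2 + 2*T) + 0 = T**2 + 2*T)
a(E, W) = -154 + E + W
1/a(-139, p(M(d, -1))) = 1/(-154 - 139 + 3*(2 + 3)) = 1/(-154 - 139 + 3*5) = 1/(-154 - 139 + 15) = 1/(-278) = -1/278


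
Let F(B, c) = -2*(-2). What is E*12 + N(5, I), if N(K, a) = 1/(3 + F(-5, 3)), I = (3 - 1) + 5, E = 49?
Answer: 4117/7 ≈ 588.14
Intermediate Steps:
I = 7 (I = 2 + 5 = 7)
F(B, c) = 4
N(K, a) = ⅐ (N(K, a) = 1/(3 + 4) = 1/7 = ⅐)
E*12 + N(5, I) = 49*12 + ⅐ = 588 + ⅐ = 4117/7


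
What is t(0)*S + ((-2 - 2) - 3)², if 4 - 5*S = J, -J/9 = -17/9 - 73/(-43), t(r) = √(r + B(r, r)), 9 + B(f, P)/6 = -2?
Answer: 49 + 98*I*√66/215 ≈ 49.0 + 3.703*I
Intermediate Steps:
B(f, P) = -66 (B(f, P) = -54 + 6*(-2) = -54 - 12 = -66)
t(r) = √(-66 + r) (t(r) = √(r - 66) = √(-66 + r))
J = 74/43 (J = -9*(-17/9 - 73/(-43)) = -9*(-17*⅑ - 73*(-1/43)) = -9*(-17/9 + 73/43) = -9*(-74/387) = 74/43 ≈ 1.7209)
S = 98/215 (S = ⅘ - ⅕*74/43 = ⅘ - 74/215 = 98/215 ≈ 0.45581)
t(0)*S + ((-2 - 2) - 3)² = √(-66 + 0)*(98/215) + ((-2 - 2) - 3)² = √(-66)*(98/215) + (-4 - 3)² = (I*√66)*(98/215) + (-7)² = 98*I*√66/215 + 49 = 49 + 98*I*√66/215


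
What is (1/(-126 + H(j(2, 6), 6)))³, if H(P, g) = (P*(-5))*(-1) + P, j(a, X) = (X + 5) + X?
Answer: -1/13824 ≈ -7.2338e-5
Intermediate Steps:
j(a, X) = 5 + 2*X (j(a, X) = (5 + X) + X = 5 + 2*X)
H(P, g) = 6*P (H(P, g) = -5*P*(-1) + P = 5*P + P = 6*P)
(1/(-126 + H(j(2, 6), 6)))³ = (1/(-126 + 6*(5 + 2*6)))³ = (1/(-126 + 6*(5 + 12)))³ = (1/(-126 + 6*17))³ = (1/(-126 + 102))³ = (1/(-24))³ = (-1/24)³ = -1/13824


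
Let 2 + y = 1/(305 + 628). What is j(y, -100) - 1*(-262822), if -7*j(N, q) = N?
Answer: 1716492347/6531 ≈ 2.6282e+5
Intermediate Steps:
y = -1865/933 (y = -2 + 1/(305 + 628) = -2 + 1/933 = -1865/933 ≈ -1.9989)
j(N, q) = -N/7
j(y, -100) - 1*(-262822) = -1/7*(-1865/933) - 1*(-262822) = 1865/6531 + 262822 = 1716492347/6531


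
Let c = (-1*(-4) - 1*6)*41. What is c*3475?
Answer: -284950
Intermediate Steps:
c = -82 (c = (4 - 6)*41 = -2*41 = -82)
c*3475 = -82*3475 = -284950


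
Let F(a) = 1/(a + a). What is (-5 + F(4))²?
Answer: 1521/64 ≈ 23.766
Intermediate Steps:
F(a) = 1/(2*a)
(-5 + F(4))² = (-5 + (½)/4)² = (-5 + (½)*(¼))² = (-5 + ⅛)² = (-39/8)² = 1521/64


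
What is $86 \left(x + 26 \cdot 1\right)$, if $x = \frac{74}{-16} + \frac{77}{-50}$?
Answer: $\frac{170581}{100} \approx 1705.8$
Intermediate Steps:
$x = - \frac{1233}{200}$ ($x = 74 \left(- \frac{1}{16}\right) + 77 \left(- \frac{1}{50}\right) = - \frac{37}{8} - \frac{77}{50} = - \frac{1233}{200} \approx -6.165$)
$86 \left(x + 26 \cdot 1\right) = 86 \left(- \frac{1233}{200} + 26 \cdot 1\right) = 86 \left(- \frac{1233}{200} + 26\right) = 86 \cdot \frac{3967}{200} = \frac{170581}{100}$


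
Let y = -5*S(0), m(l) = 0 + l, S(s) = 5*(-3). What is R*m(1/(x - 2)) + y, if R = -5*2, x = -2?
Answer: 155/2 ≈ 77.500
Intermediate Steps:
S(s) = -15
m(l) = l
R = -10
y = 75 (y = -5*(-15) = 75)
R*m(1/(x - 2)) + y = -10/(-2 - 2) + 75 = -10/(-4) + 75 = -10*(-¼) + 75 = 5/2 + 75 = 155/2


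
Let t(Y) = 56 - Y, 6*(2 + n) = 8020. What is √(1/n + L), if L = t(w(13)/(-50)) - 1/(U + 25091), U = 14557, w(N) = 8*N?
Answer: √2917203271544562/7087080 ≈ 7.6211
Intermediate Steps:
n = 4004/3 (n = -2 + (⅙)*8020 = -2 + 4010/3 = 4004/3 ≈ 1334.7)
L = 57568871/991200 (L = (56 - 8*13/(-50)) - 1/(14557 + 25091) = (56 - 104*(-1)/50) - 1/39648 = (56 - 1*(-52/25)) - 1*1/39648 = (56 + 52/25) - 1/39648 = 1452/25 - 1/39648 = 57568871/991200 ≈ 58.080)
√(1/n + L) = √(1/(4004/3) + 57568871/991200) = √(3/4004 + 57568871/991200) = √(8232454753/141741600) = √2917203271544562/7087080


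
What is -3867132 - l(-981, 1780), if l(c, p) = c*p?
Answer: -2120952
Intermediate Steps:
-3867132 - l(-981, 1780) = -3867132 - (-981)*1780 = -3867132 - 1*(-1746180) = -3867132 + 1746180 = -2120952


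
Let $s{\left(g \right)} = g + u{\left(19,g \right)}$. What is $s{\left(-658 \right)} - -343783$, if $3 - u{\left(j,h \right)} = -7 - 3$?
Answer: $343138$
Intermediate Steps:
$u{\left(j,h \right)} = 13$ ($u{\left(j,h \right)} = 3 - \left(-7 - 3\right) = 3 - -10 = 3 + 10 = 13$)
$s{\left(g \right)} = 13 + g$ ($s{\left(g \right)} = g + 13 = 13 + g$)
$s{\left(-658 \right)} - -343783 = \left(13 - 658\right) - -343783 = -645 + 343783 = 343138$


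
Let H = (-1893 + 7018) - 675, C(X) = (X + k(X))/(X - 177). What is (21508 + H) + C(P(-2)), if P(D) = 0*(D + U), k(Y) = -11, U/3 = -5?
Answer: 4594577/177 ≈ 25958.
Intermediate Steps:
U = -15 (U = 3*(-5) = -15)
P(D) = 0 (P(D) = 0*(D - 15) = 0*(-15 + D) = 0)
C(X) = (-11 + X)/(-177 + X) (C(X) = (X - 11)/(X - 177) = (-11 + X)/(-177 + X))
H = 4450 (H = 5125 - 675 = 4450)
(21508 + H) + C(P(-2)) = (21508 + 4450) + (-11 + 0)/(-177 + 0) = 25958 - 11/(-177) = 25958 - 1/177*(-11) = 25958 + 11/177 = 4594577/177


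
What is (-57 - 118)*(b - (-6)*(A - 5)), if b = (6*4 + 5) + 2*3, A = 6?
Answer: -7175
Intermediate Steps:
b = 35 (b = (24 + 5) + 6 = 29 + 6 = 35)
(-57 - 118)*(b - (-6)*(A - 5)) = (-57 - 118)*(35 - (-6)*(6 - 5)) = -175*(35 - (-6)) = -175*(35 - 1*(-6)) = -175*(35 + 6) = -175*41 = -7175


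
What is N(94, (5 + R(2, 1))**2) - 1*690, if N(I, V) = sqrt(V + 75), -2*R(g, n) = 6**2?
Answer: -690 + 2*sqrt(61) ≈ -674.38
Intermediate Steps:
R(g, n) = -18 (R(g, n) = -1/2*6**2 = -1/2*36 = -18)
N(I, V) = sqrt(75 + V)
N(94, (5 + R(2, 1))**2) - 1*690 = sqrt(75 + (5 - 18)**2) - 1*690 = sqrt(75 + (-13)**2) - 690 = sqrt(75 + 169) - 690 = sqrt(244) - 690 = 2*sqrt(61) - 690 = -690 + 2*sqrt(61)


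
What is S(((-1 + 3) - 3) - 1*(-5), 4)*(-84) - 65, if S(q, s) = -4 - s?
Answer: 607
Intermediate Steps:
S(((-1 + 3) - 3) - 1*(-5), 4)*(-84) - 65 = (-4 - 1*4)*(-84) - 65 = (-4 - 4)*(-84) - 65 = -8*(-84) - 65 = 672 - 65 = 607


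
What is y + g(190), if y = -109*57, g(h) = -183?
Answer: -6396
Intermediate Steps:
y = -6213
y + g(190) = -6213 - 183 = -6396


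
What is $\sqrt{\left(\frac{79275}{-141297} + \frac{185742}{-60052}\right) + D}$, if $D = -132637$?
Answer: $\frac{3 i \sqrt{29474909381004764952262}}{1414194574} \approx 364.2 i$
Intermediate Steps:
$\sqrt{\left(\frac{79275}{-141297} + \frac{185742}{-60052}\right) + D} = \sqrt{\left(\frac{79275}{-141297} + \frac{185742}{-60052}\right) - 132637} = \sqrt{\left(79275 \left(- \frac{1}{141297}\right) + 185742 \left(- \frac{1}{60052}\right)\right) - 132637} = \sqrt{\left(- \frac{26425}{47099} - \frac{92871}{30026}\right) - 132637} = \sqrt{- \frac{5167568279}{1414194574} - 132637} = \sqrt{- \frac{187579693279917}{1414194574}} = \frac{3 i \sqrt{29474909381004764952262}}{1414194574}$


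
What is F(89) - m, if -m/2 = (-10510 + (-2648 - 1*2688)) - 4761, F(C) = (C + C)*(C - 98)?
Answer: -42816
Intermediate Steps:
F(C) = 2*C*(-98 + C) (F(C) = (2*C)*(-98 + C) = 2*C*(-98 + C))
m = 41214 (m = -2*((-10510 + (-2648 - 1*2688)) - 4761) = -2*((-10510 + (-2648 - 2688)) - 4761) = -2*((-10510 - 5336) - 4761) = -2*(-15846 - 4761) = -2*(-20607) = 41214)
F(89) - m = 2*89*(-98 + 89) - 1*41214 = 2*89*(-9) - 41214 = -1602 - 41214 = -42816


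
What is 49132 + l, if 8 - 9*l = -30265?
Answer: 157487/3 ≈ 52496.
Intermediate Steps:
l = 10091/3 (l = 8/9 - ⅑*(-30265) = 8/9 + 30265/9 = 10091/3 ≈ 3363.7)
49132 + l = 49132 + 10091/3 = 157487/3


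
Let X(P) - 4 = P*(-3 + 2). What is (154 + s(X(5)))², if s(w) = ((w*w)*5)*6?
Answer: 33856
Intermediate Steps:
X(P) = 4 - P (X(P) = 4 + P*(-3 + 2) = 4 + P*(-1) = 4 - P)
s(w) = 30*w² (s(w) = (w²*5)*6 = (5*w²)*6 = 30*w²)
(154 + s(X(5)))² = (154 + 30*(4 - 1*5)²)² = (154 + 30*(4 - 5)²)² = (154 + 30*(-1)²)² = (154 + 30*1)² = (154 + 30)² = 184² = 33856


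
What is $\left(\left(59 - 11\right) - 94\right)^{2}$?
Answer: $2116$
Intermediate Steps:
$\left(\left(59 - 11\right) - 94\right)^{2} = \left(48 - 94\right)^{2} = \left(-46\right)^{2} = 2116$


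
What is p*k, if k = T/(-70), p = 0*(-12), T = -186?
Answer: 0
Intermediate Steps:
p = 0
k = 93/35 (k = -186/(-70) = -186*(-1/70) = 93/35 ≈ 2.6571)
p*k = 0*(93/35) = 0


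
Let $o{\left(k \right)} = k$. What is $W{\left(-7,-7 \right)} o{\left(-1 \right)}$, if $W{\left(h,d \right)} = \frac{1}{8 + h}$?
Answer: $-1$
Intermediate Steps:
$W{\left(-7,-7 \right)} o{\left(-1 \right)} = \frac{1}{8 - 7} \left(-1\right) = 1^{-1} \left(-1\right) = 1 \left(-1\right) = -1$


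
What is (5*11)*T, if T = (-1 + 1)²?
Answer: 0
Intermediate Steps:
T = 0 (T = 0² = 0)
(5*11)*T = (5*11)*0 = 55*0 = 0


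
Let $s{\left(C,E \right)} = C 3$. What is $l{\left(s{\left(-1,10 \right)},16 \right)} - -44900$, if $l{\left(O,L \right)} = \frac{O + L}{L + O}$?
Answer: $44901$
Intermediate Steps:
$s{\left(C,E \right)} = 3 C$
$l{\left(O,L \right)} = 1$ ($l{\left(O,L \right)} = \frac{L + O}{L + O} = 1$)
$l{\left(s{\left(-1,10 \right)},16 \right)} - -44900 = 1 - -44900 = 1 + 44900 = 44901$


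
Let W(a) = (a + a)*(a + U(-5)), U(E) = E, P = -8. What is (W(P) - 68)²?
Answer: 19600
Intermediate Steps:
W(a) = 2*a*(-5 + a) (W(a) = (a + a)*(a - 5) = (2*a)*(-5 + a) = 2*a*(-5 + a))
(W(P) - 68)² = (2*(-8)*(-5 - 8) - 68)² = (2*(-8)*(-13) - 68)² = (208 - 68)² = 140² = 19600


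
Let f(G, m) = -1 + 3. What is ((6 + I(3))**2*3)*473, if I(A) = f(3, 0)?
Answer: 90816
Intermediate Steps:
f(G, m) = 2
I(A) = 2
((6 + I(3))**2*3)*473 = ((6 + 2)**2*3)*473 = (8**2*3)*473 = (64*3)*473 = 192*473 = 90816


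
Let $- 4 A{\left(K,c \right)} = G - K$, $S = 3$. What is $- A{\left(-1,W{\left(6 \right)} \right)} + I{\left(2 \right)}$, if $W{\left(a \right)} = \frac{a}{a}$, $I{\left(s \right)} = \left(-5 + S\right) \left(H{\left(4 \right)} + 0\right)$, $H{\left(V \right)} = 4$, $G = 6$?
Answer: $- \frac{25}{4} \approx -6.25$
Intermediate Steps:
$I{\left(s \right)} = -8$ ($I{\left(s \right)} = \left(-5 + 3\right) \left(4 + 0\right) = \left(-2\right) 4 = -8$)
$W{\left(a \right)} = 1$
$A{\left(K,c \right)} = - \frac{3}{2} + \frac{K}{4}$ ($A{\left(K,c \right)} = - \frac{6 - K}{4} = - \frac{3}{2} + \frac{K}{4}$)
$- A{\left(-1,W{\left(6 \right)} \right)} + I{\left(2 \right)} = - (- \frac{3}{2} + \frac{1}{4} \left(-1\right)) - 8 = - (- \frac{3}{2} - \frac{1}{4}) - 8 = \left(-1\right) \left(- \frac{7}{4}\right) - 8 = \frac{7}{4} - 8 = - \frac{25}{4}$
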